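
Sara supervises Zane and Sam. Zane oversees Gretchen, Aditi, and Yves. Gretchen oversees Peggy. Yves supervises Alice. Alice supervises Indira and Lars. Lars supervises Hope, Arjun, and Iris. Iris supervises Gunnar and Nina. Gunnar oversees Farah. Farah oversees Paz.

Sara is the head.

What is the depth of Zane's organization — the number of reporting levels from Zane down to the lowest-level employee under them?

The longest chain under Zane runs Zane → Yves → Alice → Lars → Iris → Gunnar → Farah → Paz, which is 7 levels below Zane.

7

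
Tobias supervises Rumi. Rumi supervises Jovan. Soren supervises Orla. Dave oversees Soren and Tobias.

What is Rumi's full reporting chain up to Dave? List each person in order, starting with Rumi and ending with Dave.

Rumi reports to Tobias. Tobias reports to Dave. Dave is at the top.

Rumi -> Tobias -> Dave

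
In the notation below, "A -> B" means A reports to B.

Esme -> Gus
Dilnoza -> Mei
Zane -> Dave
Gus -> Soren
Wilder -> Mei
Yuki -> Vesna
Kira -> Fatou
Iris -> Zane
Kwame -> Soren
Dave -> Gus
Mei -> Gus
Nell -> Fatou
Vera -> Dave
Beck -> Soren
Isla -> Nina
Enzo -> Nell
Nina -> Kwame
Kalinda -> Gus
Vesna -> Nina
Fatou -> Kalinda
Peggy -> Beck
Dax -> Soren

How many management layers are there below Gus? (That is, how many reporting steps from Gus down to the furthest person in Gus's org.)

4

The longest chain under Gus runs Gus → Kalinda → Fatou → Nell → Enzo, which is 4 levels below Gus.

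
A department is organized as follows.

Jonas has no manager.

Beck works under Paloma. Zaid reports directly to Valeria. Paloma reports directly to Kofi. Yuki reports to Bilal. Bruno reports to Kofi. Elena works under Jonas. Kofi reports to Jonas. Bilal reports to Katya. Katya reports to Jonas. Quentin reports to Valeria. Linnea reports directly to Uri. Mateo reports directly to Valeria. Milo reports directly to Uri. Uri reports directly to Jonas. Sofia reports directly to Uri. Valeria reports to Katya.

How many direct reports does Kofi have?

2

Kofi directly manages Bruno, Paloma. That is 2 direct reports.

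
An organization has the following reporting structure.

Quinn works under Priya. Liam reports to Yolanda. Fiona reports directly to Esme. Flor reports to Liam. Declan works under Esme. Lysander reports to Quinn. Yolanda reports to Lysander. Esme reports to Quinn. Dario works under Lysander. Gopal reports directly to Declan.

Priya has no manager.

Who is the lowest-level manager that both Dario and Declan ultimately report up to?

Dario's chain of managers is Lysander, Quinn, Priya. Declan's chain of managers is Esme, Quinn, Priya. The first manager that appears in both chains is Quinn.

Quinn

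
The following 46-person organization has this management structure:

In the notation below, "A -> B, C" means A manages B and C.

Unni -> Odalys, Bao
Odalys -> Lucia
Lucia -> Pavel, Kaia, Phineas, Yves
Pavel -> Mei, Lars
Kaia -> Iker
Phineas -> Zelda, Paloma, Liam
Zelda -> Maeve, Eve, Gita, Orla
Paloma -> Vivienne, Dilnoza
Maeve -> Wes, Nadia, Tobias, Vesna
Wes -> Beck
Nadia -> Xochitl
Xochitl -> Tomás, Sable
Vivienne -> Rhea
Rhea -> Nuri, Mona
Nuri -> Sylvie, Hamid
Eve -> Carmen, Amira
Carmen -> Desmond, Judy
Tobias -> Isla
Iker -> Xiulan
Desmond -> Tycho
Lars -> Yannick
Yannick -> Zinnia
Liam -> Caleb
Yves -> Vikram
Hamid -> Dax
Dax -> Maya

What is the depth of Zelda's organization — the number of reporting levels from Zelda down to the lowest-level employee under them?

The longest chain under Zelda runs Zelda → Eve → Carmen → Desmond → Tycho, which is 4 levels below Zelda.

4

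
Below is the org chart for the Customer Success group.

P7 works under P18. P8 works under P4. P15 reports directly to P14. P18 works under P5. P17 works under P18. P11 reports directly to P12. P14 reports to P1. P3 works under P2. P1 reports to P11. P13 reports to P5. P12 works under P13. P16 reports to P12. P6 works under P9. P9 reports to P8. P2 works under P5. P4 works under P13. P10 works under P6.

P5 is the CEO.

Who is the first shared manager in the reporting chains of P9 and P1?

P9's chain of managers is P8, P4, P13, P5. P1's chain of managers is P11, P12, P13, P5. The first manager that appears in both chains is P13.

P13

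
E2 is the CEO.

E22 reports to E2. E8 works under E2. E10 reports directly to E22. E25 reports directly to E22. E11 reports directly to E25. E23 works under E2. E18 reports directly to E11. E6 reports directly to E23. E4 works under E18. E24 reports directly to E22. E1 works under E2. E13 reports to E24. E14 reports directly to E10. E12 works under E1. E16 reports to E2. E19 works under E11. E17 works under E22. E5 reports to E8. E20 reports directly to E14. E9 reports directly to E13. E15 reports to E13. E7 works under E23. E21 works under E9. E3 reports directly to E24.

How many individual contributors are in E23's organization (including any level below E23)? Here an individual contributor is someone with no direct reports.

The people in E23's organization with no one reporting to them are E7, E6. That is 2.

2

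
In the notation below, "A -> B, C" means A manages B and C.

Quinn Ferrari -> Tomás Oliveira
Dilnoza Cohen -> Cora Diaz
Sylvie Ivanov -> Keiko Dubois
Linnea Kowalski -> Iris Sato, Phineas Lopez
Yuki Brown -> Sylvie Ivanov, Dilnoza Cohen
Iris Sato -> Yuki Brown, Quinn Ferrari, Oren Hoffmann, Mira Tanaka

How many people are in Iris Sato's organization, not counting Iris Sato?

9

Iris Sato directly manages Yuki Brown, Quinn Ferrari, Oren Hoffmann, Mira Tanaka. Under Yuki Brown: Dilnoza Cohen, Cora Diaz, Sylvie Ivanov, Keiko Dubois (4). Under Quinn Ferrari: Tomás Oliveira (1). Oren Hoffmann has no reports. Mira Tanaka has no reports. So Iris Sato's organization is 4 direct reports plus everyone under them: 5 + 2 + 1 + 1 = 9.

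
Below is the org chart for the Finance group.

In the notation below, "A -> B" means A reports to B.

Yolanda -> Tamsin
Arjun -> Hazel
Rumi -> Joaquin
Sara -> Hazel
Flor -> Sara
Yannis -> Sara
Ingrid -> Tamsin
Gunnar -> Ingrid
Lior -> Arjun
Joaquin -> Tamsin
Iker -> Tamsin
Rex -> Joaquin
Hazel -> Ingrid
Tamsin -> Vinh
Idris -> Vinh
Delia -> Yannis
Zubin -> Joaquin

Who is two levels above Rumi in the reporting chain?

Tamsin

Rumi reports to Joaquin, and Joaquin reports to Tamsin. So Rumi's skip-level manager is Tamsin.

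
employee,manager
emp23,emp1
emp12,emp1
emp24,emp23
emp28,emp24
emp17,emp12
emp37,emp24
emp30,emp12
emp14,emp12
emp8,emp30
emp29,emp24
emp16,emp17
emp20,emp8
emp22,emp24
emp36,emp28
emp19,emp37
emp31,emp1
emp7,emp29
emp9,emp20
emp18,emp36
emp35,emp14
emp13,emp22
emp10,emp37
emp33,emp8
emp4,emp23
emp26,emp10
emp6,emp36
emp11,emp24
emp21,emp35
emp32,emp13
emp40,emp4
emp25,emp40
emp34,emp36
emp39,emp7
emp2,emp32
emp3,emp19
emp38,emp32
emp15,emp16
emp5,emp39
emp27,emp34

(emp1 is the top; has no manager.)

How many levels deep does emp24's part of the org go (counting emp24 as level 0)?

4

The longest chain under emp24 runs emp24 → emp22 → emp13 → emp32 → emp38, which is 4 levels below emp24.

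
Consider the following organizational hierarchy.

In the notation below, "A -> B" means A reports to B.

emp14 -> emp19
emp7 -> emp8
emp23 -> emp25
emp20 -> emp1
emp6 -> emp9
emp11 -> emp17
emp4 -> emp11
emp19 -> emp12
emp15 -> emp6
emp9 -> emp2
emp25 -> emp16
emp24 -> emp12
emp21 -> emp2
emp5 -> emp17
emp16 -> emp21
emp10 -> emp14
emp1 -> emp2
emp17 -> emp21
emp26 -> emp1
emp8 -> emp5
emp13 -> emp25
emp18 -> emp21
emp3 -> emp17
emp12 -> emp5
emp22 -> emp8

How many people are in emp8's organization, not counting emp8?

emp8 directly manages emp7, emp22. emp7 has no reports. emp22 has no reports. So emp8's organization is 2 direct reports plus everyone under them: 1 + 1 = 2.

2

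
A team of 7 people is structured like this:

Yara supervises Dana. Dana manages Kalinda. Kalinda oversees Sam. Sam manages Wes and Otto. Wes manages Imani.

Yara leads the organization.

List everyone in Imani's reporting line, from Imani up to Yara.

Imani reports to Wes. Wes reports to Sam. Sam reports to Kalinda. Kalinda reports to Dana. Dana reports to Yara. Yara is at the top.

Imani -> Wes -> Sam -> Kalinda -> Dana -> Yara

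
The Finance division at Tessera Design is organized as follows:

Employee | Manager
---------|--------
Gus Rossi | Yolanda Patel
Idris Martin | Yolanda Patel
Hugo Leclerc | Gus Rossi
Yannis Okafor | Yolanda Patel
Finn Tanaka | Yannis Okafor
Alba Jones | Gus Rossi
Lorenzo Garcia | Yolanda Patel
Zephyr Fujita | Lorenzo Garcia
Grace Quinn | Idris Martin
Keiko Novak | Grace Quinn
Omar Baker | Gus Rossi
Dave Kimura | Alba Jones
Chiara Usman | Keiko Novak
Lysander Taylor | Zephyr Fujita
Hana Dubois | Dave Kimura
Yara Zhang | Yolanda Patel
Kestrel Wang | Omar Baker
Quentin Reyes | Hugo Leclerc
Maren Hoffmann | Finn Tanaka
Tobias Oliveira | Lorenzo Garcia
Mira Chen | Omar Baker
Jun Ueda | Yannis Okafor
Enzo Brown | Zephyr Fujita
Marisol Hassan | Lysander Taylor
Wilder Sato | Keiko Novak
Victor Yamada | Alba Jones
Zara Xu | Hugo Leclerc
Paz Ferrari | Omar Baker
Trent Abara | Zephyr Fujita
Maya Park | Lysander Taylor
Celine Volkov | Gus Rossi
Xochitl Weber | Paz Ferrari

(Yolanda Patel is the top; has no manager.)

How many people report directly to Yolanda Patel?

5

Yolanda Patel directly manages Gus Rossi, Idris Martin, Yannis Okafor, Lorenzo Garcia, Yara Zhang. That is 5 direct reports.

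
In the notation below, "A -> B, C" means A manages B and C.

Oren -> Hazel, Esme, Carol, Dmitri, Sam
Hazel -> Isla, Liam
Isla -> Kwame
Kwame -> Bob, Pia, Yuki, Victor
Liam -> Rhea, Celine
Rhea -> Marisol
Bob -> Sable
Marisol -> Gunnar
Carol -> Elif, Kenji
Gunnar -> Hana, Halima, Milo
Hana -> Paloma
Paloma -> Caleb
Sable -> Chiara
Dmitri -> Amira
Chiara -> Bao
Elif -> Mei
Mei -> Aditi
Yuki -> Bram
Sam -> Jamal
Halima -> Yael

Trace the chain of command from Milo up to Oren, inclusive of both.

Milo -> Gunnar -> Marisol -> Rhea -> Liam -> Hazel -> Oren

Milo reports to Gunnar. Gunnar reports to Marisol. Marisol reports to Rhea. Rhea reports to Liam. Liam reports to Hazel. Hazel reports to Oren. Oren is at the top.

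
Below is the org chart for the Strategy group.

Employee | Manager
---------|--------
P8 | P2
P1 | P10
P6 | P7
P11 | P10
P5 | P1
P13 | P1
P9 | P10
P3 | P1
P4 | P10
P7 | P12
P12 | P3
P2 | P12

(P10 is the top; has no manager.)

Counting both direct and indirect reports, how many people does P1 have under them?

P1 directly manages P3, P13, P5. Under P3: P12, P2, P8, P7, P6 (5). P13 has no reports. P5 has no reports. So P1's organization is 3 direct reports plus everyone under them: 6 + 1 + 1 = 8.

8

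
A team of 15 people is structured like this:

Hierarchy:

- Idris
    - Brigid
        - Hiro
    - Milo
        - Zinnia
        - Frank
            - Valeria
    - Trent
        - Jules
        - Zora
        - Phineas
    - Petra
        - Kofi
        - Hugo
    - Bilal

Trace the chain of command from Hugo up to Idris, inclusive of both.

Hugo reports to Petra. Petra reports to Idris. Idris is at the top.

Hugo -> Petra -> Idris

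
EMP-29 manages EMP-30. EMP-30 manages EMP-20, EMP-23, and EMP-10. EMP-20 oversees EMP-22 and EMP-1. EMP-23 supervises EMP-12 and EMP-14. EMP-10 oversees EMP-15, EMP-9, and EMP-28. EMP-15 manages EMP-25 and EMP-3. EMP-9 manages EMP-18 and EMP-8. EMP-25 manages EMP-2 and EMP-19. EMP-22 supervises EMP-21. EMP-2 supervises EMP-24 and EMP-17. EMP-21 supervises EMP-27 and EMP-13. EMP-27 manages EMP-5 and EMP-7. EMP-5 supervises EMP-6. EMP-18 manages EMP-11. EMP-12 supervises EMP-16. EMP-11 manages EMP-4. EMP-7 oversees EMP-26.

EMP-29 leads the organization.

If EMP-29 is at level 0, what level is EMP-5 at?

Chain from EMP-5 up to EMP-29: EMP-5 → EMP-27 → EMP-21 → EMP-22 → EMP-20 → EMP-30 → EMP-29. That is 6 steps up, so EMP-5 is 6 levels below EMP-29.

6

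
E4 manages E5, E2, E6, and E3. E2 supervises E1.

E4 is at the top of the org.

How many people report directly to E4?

E4 directly manages E5, E3, E2, E6. That is 4 direct reports.

4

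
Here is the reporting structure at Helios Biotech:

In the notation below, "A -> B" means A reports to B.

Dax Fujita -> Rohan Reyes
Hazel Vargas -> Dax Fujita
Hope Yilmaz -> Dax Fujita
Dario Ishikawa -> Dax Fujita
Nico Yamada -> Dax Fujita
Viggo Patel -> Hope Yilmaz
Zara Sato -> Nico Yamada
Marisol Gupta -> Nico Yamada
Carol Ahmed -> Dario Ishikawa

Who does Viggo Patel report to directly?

Viggo Patel reports directly to Hope Yilmaz.

Hope Yilmaz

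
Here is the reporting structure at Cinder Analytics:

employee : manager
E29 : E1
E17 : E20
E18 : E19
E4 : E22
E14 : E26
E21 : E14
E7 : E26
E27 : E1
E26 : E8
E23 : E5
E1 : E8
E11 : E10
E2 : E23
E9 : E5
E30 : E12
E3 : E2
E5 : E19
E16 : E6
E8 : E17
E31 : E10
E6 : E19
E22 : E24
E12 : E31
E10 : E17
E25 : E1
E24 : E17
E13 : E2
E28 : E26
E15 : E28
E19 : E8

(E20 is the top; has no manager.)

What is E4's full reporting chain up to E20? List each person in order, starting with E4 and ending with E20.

E4 reports to E22. E22 reports to E24. E24 reports to E17. E17 reports to E20. E20 is at the top.

E4 -> E22 -> E24 -> E17 -> E20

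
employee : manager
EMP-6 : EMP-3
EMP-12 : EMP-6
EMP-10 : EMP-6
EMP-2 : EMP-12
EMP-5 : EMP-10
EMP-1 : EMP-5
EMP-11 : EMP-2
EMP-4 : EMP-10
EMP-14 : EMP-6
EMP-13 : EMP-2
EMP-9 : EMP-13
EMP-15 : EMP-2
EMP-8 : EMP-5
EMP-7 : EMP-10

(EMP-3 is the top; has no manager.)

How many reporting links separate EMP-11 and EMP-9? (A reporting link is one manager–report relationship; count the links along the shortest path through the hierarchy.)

3

EMP-11 is 1 level below EMP-2, and EMP-9 is 2 levels below EMP-2 (their lowest common manager). The shortest path runs up from EMP-11 to EMP-2 and back down to EMP-9: 1 + 2 = 3 links.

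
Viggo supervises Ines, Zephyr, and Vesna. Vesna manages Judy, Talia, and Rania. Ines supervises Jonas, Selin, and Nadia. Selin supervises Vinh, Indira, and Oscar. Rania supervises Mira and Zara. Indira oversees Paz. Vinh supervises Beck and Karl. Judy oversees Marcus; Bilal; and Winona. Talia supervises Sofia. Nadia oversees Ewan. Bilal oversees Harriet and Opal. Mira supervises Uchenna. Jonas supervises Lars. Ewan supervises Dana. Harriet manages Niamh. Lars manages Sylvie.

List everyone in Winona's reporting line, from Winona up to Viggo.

Winona -> Judy -> Vesna -> Viggo

Winona reports to Judy. Judy reports to Vesna. Vesna reports to Viggo. Viggo is at the top.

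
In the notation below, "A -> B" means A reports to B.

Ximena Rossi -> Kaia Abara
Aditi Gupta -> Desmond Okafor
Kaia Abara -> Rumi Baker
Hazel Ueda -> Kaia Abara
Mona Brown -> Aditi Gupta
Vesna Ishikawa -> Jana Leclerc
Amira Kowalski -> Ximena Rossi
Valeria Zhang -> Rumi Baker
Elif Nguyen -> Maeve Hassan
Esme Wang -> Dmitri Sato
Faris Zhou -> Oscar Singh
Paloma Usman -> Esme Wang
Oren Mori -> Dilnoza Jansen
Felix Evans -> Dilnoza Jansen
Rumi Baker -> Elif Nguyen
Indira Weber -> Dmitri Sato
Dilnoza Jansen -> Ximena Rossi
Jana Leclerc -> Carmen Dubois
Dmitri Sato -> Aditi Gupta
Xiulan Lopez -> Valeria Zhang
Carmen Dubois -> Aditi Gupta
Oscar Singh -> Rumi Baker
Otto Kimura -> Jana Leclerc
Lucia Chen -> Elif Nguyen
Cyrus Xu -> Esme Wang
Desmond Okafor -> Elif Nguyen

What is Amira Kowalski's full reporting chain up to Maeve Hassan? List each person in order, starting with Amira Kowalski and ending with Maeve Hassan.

Amira Kowalski reports to Ximena Rossi. Ximena Rossi reports to Kaia Abara. Kaia Abara reports to Rumi Baker. Rumi Baker reports to Elif Nguyen. Elif Nguyen reports to Maeve Hassan. Maeve Hassan is at the top.

Amira Kowalski -> Ximena Rossi -> Kaia Abara -> Rumi Baker -> Elif Nguyen -> Maeve Hassan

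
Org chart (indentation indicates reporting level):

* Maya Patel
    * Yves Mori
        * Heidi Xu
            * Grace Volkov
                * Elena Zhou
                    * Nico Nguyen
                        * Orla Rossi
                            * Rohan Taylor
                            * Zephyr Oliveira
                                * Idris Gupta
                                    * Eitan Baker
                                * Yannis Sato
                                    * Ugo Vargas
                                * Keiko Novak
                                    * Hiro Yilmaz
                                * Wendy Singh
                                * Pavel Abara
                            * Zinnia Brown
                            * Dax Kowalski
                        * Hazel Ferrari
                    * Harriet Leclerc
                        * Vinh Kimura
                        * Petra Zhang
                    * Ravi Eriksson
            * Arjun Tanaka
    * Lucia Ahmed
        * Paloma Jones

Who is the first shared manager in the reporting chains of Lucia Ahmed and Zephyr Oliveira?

Lucia Ahmed's chain of managers is Maya Patel. Zephyr Oliveira's chain of managers is Orla Rossi, Nico Nguyen, Elena Zhou, Grace Volkov, Heidi Xu, Yves Mori, Maya Patel. The first manager that appears in both chains is Maya Patel.

Maya Patel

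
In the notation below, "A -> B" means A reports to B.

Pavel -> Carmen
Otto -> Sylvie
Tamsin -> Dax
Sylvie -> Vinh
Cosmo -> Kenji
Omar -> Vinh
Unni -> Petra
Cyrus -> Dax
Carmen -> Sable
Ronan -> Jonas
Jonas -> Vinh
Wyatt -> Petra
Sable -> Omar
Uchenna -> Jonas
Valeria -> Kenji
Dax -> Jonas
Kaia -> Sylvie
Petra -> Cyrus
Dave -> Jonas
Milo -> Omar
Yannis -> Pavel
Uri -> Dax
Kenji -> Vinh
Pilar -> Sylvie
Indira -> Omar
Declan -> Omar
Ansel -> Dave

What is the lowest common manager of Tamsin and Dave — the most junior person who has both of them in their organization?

Tamsin's chain of managers is Dax, Jonas, Vinh. Dave's chain of managers is Jonas, Vinh. The first manager that appears in both chains is Jonas.

Jonas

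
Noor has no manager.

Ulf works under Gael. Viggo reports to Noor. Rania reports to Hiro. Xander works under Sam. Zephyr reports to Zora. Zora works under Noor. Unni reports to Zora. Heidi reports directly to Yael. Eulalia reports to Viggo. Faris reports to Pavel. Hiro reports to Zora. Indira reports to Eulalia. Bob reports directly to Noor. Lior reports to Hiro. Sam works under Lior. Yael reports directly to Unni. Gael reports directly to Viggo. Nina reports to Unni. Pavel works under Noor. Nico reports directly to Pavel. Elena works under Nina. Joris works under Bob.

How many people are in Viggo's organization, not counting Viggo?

4

Viggo directly manages Eulalia, Gael. Under Eulalia: Indira (1). Under Gael: Ulf (1). So Viggo's organization is 2 direct reports plus everyone under them: 2 + 2 = 4.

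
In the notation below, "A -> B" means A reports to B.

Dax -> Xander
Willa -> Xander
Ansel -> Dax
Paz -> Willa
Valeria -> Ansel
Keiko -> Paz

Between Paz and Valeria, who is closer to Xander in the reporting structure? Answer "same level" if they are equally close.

Paz

Paz is 2 levels below Xander; Valeria is 3. Paz is higher.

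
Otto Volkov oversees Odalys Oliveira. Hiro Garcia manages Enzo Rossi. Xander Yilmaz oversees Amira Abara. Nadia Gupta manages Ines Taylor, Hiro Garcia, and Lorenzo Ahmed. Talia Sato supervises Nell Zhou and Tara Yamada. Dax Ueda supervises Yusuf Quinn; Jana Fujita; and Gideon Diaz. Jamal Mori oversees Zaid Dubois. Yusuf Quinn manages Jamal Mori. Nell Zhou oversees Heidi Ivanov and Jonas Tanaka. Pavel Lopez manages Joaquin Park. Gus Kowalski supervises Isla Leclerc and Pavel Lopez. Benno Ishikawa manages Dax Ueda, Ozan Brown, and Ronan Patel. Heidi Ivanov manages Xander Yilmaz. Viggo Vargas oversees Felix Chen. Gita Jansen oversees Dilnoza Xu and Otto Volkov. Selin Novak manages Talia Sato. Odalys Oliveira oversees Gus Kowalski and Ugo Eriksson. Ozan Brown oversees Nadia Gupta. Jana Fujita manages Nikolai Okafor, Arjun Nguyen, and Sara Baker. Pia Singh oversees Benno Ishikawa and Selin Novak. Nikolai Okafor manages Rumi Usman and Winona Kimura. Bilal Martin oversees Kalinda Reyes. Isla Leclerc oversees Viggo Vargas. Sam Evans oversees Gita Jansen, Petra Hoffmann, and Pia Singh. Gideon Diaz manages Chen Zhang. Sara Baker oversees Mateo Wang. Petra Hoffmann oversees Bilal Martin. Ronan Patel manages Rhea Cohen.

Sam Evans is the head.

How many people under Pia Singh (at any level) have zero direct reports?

13

The people in Pia Singh's organization with no one reporting to them are Tara Yamada, Jonas Tanaka, Amira Abara, Lorenzo Ahmed, Enzo Rossi, Ines Taylor, Chen Zhang, Mateo Wang, Arjun Nguyen, Winona Kimura, Rumi Usman, Zaid Dubois, Rhea Cohen. That is 13.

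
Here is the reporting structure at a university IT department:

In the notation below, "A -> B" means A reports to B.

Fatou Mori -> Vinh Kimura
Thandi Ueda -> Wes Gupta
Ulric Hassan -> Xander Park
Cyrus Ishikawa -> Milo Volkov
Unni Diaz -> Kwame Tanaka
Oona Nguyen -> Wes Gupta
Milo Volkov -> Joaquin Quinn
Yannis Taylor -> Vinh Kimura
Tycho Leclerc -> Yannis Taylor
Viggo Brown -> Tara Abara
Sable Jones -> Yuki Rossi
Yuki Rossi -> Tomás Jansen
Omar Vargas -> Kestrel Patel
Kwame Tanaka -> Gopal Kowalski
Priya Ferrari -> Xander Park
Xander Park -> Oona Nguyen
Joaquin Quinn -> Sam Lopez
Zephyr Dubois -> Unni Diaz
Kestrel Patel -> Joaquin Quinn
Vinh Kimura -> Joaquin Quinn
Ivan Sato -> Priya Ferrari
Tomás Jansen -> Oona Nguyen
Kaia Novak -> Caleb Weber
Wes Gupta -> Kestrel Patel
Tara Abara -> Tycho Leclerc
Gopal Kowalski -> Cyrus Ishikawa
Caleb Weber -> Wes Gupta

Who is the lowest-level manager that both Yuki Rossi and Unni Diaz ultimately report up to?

Yuki Rossi's chain of managers is Tomás Jansen, Oona Nguyen, Wes Gupta, Kestrel Patel, Joaquin Quinn, Sam Lopez. Unni Diaz's chain of managers is Kwame Tanaka, Gopal Kowalski, Cyrus Ishikawa, Milo Volkov, Joaquin Quinn, Sam Lopez. The first manager that appears in both chains is Joaquin Quinn.

Joaquin Quinn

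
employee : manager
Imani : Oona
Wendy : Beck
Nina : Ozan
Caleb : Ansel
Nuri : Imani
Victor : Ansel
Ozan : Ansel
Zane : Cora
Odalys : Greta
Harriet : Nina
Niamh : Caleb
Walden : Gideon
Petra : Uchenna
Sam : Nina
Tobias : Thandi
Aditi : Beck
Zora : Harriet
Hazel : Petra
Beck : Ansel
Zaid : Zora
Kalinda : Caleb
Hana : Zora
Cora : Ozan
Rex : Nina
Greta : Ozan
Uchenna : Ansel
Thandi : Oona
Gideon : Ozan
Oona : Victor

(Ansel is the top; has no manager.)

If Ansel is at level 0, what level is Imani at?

3

Chain from Imani up to Ansel: Imani → Oona → Victor → Ansel. That is 3 steps up, so Imani is 3 levels below Ansel.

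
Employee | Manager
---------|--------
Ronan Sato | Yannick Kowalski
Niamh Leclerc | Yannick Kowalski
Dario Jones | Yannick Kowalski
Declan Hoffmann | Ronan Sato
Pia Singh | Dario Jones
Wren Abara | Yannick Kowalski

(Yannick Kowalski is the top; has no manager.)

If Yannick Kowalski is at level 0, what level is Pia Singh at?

2

Chain from Pia Singh up to Yannick Kowalski: Pia Singh → Dario Jones → Yannick Kowalski. That is 2 steps up, so Pia Singh is 2 levels below Yannick Kowalski.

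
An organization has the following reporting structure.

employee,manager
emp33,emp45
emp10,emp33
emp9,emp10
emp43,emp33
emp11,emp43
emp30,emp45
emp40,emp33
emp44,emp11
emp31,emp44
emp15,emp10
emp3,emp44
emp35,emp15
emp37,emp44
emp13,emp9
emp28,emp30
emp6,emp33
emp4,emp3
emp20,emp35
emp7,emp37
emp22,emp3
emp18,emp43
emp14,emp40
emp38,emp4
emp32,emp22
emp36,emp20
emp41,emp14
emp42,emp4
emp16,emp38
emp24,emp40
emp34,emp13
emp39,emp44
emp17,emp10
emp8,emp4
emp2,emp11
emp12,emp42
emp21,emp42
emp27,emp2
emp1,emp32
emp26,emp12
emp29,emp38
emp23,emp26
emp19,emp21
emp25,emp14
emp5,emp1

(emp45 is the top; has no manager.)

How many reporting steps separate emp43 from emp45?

2

Chain from emp43 up to emp45: emp43 → emp33 → emp45. That is 2 steps up, so emp43 is 2 levels below emp45.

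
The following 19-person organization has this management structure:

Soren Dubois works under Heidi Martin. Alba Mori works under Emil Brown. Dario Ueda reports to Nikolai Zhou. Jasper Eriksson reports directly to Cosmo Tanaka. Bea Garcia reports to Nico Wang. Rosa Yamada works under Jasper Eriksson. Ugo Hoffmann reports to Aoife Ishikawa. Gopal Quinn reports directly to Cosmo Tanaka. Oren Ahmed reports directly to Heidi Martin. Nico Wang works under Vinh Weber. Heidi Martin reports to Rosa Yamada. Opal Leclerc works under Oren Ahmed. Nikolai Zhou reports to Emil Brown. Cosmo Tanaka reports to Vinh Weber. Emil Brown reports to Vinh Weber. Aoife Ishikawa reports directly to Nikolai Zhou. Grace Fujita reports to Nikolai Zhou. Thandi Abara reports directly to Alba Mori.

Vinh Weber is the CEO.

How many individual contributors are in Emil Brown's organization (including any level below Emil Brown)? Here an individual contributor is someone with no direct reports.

4

The people in Emil Brown's organization with no one reporting to them are Grace Fujita, Dario Ueda, Ugo Hoffmann, Thandi Abara. That is 4.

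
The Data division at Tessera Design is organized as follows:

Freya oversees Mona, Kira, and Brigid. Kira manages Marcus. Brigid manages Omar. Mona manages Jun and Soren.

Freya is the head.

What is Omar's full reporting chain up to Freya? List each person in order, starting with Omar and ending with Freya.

Omar reports to Brigid. Brigid reports to Freya. Freya is at the top.

Omar -> Brigid -> Freya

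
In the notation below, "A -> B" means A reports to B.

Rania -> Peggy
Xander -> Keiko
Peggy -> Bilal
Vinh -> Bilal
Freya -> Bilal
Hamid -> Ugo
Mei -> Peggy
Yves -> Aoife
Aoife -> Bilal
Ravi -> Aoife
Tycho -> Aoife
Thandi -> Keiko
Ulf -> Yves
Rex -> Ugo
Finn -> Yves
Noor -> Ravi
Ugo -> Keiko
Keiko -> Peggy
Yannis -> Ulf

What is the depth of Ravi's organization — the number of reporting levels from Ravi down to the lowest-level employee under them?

1

The longest chain under Ravi runs Ravi → Noor, which is 1 level below Ravi.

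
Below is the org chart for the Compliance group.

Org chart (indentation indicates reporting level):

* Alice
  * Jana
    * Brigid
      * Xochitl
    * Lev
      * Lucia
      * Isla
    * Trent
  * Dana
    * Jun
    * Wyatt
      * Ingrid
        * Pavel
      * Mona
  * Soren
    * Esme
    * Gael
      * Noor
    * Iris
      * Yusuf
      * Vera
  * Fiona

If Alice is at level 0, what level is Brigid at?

Chain from Brigid up to Alice: Brigid → Jana → Alice. That is 2 steps up, so Brigid is 2 levels below Alice.

2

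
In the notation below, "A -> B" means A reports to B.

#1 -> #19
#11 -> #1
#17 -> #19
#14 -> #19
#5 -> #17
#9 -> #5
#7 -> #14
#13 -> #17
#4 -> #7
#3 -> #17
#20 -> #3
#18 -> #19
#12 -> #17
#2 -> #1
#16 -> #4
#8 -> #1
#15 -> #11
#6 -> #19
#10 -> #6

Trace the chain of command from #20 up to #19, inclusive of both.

#20 -> #3 -> #17 -> #19

#20 reports to #3. #3 reports to #17. #17 reports to #19. #19 is at the top.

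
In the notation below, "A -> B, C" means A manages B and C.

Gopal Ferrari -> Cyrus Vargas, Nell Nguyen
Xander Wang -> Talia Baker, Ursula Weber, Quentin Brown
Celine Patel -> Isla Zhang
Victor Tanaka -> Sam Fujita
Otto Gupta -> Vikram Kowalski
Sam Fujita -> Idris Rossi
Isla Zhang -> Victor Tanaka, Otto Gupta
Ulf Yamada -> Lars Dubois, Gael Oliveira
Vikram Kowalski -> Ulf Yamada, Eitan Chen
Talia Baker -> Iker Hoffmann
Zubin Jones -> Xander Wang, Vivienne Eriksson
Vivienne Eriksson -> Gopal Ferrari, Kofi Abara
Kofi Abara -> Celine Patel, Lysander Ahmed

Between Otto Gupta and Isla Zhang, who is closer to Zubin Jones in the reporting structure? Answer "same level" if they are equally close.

Isla Zhang

Otto Gupta is 5 levels below Zubin Jones; Isla Zhang is 4. Isla Zhang is higher.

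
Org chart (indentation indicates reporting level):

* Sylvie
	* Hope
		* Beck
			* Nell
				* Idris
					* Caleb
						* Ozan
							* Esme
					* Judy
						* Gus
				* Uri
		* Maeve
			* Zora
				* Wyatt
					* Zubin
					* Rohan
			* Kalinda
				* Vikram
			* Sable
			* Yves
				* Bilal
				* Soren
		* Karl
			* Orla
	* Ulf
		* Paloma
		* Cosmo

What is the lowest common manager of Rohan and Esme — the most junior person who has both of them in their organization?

Rohan's chain of managers is Wyatt, Zora, Maeve, Hope, Sylvie. Esme's chain of managers is Ozan, Caleb, Idris, Nell, Beck, Hope, Sylvie. The first manager that appears in both chains is Hope.

Hope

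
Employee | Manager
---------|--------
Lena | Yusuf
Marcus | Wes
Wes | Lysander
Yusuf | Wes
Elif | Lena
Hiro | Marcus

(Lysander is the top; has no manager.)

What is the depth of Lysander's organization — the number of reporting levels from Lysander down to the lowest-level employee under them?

The longest chain under Lysander runs Lysander → Wes → Yusuf → Lena → Elif, which is 4 levels below Lysander.

4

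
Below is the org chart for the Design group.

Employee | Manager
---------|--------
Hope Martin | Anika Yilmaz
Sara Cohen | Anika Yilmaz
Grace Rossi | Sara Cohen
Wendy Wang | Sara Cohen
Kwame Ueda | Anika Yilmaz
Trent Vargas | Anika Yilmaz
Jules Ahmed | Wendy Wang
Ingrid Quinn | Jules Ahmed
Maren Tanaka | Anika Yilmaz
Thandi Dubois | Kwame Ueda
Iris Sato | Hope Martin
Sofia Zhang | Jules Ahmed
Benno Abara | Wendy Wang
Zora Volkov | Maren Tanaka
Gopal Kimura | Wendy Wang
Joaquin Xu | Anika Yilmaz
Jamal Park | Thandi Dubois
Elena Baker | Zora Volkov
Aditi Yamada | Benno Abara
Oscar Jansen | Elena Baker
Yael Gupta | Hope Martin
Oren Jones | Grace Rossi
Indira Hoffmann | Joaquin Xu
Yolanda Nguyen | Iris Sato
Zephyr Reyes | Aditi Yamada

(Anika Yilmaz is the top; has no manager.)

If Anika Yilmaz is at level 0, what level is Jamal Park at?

3

Chain from Jamal Park up to Anika Yilmaz: Jamal Park → Thandi Dubois → Kwame Ueda → Anika Yilmaz. That is 3 steps up, so Jamal Park is 3 levels below Anika Yilmaz.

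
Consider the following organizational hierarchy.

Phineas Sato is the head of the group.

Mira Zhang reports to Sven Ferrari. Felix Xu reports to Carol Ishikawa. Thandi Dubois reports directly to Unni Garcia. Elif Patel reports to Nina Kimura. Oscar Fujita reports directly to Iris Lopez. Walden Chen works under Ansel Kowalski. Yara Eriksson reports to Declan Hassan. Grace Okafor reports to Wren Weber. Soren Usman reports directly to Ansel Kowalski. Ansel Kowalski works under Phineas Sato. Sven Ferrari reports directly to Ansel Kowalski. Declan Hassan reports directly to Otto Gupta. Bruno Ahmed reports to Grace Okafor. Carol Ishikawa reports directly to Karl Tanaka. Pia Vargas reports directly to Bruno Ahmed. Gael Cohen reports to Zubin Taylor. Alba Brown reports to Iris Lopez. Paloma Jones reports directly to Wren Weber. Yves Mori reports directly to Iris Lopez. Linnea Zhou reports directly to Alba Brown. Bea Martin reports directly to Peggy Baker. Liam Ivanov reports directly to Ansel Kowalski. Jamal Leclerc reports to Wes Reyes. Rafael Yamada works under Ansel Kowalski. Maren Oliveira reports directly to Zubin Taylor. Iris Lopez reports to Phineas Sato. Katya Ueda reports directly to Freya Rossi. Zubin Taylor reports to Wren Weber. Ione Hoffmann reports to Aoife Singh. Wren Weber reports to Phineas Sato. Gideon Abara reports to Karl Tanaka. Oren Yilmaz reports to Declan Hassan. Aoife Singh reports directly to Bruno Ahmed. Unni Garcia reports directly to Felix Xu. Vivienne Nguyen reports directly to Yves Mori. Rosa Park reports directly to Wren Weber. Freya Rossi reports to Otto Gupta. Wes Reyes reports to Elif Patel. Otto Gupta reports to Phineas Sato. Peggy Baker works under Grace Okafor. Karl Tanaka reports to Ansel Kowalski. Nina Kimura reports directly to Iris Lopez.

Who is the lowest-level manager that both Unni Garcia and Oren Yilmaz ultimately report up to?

Phineas Sato

Unni Garcia's chain of managers is Felix Xu, Carol Ishikawa, Karl Tanaka, Ansel Kowalski, Phineas Sato. Oren Yilmaz's chain of managers is Declan Hassan, Otto Gupta, Phineas Sato. The first manager that appears in both chains is Phineas Sato.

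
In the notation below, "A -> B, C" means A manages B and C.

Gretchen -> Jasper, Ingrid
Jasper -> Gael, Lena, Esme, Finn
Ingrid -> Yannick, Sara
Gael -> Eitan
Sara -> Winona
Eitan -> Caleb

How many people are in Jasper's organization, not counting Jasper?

6

Jasper directly manages Gael, Lena, Esme, Finn. Under Gael: Eitan, Caleb (2). Lena has no reports. Esme has no reports. Finn has no reports. So Jasper's organization is 4 direct reports plus everyone under them: 3 + 1 + 1 + 1 = 6.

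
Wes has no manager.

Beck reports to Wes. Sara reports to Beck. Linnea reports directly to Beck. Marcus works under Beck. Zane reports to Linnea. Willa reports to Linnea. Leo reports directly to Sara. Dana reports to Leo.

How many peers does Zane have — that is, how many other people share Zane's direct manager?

Zane reports to Linnea. Linnea's other direct reports are Willa — 1 peer.

1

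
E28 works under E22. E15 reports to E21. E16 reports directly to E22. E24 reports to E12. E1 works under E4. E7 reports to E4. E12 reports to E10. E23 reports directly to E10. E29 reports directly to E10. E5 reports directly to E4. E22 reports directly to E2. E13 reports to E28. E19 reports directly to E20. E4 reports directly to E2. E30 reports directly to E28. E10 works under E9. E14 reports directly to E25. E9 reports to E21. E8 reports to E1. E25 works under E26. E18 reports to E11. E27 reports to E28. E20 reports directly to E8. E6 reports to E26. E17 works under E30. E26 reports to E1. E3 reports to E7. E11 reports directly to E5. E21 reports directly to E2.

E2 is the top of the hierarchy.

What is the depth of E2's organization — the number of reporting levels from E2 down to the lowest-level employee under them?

The longest chain under E2 runs E2 → E4 → E1 → E8 → E20 → E19, which is 5 levels below E2.

5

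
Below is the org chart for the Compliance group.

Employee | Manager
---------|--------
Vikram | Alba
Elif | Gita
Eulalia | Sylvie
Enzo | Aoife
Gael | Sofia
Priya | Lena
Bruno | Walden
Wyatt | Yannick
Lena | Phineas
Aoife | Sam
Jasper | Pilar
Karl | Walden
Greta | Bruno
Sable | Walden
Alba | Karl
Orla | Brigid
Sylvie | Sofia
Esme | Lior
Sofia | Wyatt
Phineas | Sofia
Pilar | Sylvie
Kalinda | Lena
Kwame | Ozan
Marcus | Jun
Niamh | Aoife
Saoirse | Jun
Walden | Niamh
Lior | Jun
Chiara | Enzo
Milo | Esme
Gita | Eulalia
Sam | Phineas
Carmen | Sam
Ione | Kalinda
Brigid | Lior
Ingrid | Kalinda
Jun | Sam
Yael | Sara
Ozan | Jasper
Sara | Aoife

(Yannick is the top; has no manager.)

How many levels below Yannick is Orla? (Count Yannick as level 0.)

8

Chain from Orla up to Yannick: Orla → Brigid → Lior → Jun → Sam → Phineas → Sofia → Wyatt → Yannick. That is 8 steps up, so Orla is 8 levels below Yannick.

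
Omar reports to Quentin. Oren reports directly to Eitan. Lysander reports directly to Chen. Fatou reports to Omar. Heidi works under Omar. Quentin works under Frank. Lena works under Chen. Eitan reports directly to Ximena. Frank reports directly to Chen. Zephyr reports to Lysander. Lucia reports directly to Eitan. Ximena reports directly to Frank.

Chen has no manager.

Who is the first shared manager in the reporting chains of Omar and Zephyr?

Omar's chain of managers is Quentin, Frank, Chen. Zephyr's chain of managers is Lysander, Chen. The first manager that appears in both chains is Chen.

Chen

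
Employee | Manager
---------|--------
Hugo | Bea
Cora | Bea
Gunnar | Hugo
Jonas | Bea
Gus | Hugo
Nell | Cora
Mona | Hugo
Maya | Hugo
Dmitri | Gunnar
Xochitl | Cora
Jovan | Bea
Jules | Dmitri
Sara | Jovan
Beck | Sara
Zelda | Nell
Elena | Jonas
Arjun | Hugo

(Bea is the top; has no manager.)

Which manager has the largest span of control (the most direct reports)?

Hugo

Direct-report counts: Bea has 4; Jovan has 1; Sara has 1; Jonas has 1; Cora has 2; Nell has 1; Hugo has 5; Gunnar has 1; Dmitri has 1. The largest is 5, held by Hugo.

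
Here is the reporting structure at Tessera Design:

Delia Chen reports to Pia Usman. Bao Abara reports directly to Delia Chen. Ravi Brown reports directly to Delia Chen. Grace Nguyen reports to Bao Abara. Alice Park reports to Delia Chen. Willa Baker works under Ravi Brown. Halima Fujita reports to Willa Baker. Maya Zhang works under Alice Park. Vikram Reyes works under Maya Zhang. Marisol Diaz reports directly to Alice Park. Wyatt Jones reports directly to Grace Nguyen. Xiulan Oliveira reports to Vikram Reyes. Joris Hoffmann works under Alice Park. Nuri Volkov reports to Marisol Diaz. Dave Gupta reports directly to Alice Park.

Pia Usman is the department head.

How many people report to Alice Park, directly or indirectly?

Alice Park directly manages Maya Zhang, Marisol Diaz, Joris Hoffmann, Dave Gupta. Under Maya Zhang: Vikram Reyes, Xiulan Oliveira (2). Under Marisol Diaz: Nuri Volkov (1). Joris Hoffmann has no reports. Dave Gupta has no reports. So Alice Park's organization is 4 direct reports plus everyone under them: 3 + 2 + 1 + 1 = 7.

7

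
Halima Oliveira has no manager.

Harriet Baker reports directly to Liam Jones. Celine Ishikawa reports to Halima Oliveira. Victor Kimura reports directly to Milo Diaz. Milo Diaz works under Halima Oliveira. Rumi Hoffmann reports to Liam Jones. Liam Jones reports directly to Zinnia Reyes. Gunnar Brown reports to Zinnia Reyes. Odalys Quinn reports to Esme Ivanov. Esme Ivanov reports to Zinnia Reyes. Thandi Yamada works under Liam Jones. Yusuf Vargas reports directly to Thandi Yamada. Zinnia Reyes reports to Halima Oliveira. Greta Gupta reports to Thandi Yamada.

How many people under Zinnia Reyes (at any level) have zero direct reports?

The people in Zinnia Reyes's organization with no one reporting to them are Gunnar Brown, Odalys Quinn, Rumi Hoffmann, Greta Gupta, Yusuf Vargas, Harriet Baker. That is 6.

6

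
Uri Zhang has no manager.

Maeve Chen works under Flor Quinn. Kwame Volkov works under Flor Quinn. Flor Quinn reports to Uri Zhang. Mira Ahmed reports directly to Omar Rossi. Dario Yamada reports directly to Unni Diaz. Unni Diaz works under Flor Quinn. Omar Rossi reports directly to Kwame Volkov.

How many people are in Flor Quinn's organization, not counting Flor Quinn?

Flor Quinn directly manages Unni Diaz, Kwame Volkov, Maeve Chen. Under Unni Diaz: Dario Yamada (1). Under Kwame Volkov: Omar Rossi, Mira Ahmed (2). Maeve Chen has no reports. So Flor Quinn's organization is 3 direct reports plus everyone under them: 2 + 3 + 1 = 6.

6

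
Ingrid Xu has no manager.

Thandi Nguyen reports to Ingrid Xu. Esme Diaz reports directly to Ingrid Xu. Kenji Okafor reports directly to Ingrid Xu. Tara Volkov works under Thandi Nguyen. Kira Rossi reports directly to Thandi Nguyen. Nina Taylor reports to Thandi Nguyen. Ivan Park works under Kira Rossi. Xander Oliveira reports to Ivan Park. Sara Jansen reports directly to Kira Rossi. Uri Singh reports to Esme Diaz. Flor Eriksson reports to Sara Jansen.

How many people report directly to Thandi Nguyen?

Thandi Nguyen directly manages Tara Volkov, Kira Rossi, Nina Taylor. That is 3 direct reports.

3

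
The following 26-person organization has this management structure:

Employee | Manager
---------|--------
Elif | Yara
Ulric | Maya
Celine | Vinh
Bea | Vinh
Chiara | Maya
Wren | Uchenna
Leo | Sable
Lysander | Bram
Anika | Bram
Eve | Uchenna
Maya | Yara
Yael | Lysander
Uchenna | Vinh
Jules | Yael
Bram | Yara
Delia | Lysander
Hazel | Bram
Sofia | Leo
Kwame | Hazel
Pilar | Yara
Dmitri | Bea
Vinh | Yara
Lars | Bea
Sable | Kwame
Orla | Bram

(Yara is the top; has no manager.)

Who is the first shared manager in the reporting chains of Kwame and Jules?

Kwame's chain of managers is Hazel, Bram, Yara. Jules's chain of managers is Yael, Lysander, Bram, Yara. The first manager that appears in both chains is Bram.

Bram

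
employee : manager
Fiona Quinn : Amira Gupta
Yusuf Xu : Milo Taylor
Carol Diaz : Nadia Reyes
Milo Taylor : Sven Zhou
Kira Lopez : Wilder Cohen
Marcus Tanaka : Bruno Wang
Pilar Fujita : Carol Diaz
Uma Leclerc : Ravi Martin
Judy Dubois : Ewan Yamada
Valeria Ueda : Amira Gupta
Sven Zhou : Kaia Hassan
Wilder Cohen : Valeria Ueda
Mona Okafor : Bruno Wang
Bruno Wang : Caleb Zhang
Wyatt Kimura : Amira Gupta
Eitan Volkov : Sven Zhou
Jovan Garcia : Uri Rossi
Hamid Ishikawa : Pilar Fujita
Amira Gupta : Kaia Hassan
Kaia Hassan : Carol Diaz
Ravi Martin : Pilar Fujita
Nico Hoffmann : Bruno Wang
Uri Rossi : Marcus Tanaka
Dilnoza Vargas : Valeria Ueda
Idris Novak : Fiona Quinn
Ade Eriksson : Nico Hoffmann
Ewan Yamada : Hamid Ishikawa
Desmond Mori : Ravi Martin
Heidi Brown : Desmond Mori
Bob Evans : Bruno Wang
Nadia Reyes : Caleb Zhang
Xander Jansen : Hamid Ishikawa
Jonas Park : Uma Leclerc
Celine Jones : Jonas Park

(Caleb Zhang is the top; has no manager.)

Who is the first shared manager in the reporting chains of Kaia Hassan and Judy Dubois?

Carol Diaz

Kaia Hassan's chain of managers is Carol Diaz, Nadia Reyes, Caleb Zhang. Judy Dubois's chain of managers is Ewan Yamada, Hamid Ishikawa, Pilar Fujita, Carol Diaz, Nadia Reyes, Caleb Zhang. The first manager that appears in both chains is Carol Diaz.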